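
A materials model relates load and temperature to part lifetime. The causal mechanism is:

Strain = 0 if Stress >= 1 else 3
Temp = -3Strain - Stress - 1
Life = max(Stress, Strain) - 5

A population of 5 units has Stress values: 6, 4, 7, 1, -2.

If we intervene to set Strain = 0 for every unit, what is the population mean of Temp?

-4.2

The intervention sets Strain=0 in all 5 units regardless of Stress. Recomputing Temp per unit gives -7, -5, -8, -2, 1; average -4.2.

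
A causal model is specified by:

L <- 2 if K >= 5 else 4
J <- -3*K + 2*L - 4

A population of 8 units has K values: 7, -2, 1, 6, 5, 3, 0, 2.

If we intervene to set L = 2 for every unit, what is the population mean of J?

-8.25

The intervention sets L=2 in all 8 units regardless of K. Recomputing J per unit gives -21, 6, -3, -18, -15, -9, 0, -6; average -8.25.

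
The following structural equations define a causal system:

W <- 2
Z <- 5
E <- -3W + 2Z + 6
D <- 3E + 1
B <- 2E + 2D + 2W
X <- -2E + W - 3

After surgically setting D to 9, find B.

Intervening sets D = 9 and removes its equation (D <- 3E + 1).
E = -3W + 2Z + 6  [with W=2, Z=5]  = 10
B = 2E + 2D + 2W  [with E=10, D=9, W=2]  = 42

42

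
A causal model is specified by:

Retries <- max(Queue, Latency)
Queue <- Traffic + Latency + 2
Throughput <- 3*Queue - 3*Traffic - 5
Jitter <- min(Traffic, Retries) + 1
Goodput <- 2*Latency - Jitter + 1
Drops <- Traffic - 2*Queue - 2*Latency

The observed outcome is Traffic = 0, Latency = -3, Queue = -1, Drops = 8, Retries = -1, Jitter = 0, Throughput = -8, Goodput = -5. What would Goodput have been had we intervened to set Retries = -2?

do(Retries=-2) replaces the equation Retries <- max(Queue, Latency) with the constant Retries = -2.
Jitter = min(Traffic, Retries) + 1  [with Traffic=0, Retries=-2]  = -1
Goodput = 2*Latency - Jitter + 1  [with Latency=-3, Jitter=-1]  = -4

-4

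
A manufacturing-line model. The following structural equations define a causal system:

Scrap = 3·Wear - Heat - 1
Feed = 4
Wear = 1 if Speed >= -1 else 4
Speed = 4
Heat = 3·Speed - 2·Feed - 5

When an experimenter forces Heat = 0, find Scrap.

2

do(Heat=0) replaces the equation Heat = 3·Speed - 2·Feed - 5 with the constant Heat = 0.
Wear = 1 if Speed >= -1 else 4  [with Speed=4]  = 1
Scrap = 3·Wear - Heat - 1  [with Wear=1, Heat=0]  = 2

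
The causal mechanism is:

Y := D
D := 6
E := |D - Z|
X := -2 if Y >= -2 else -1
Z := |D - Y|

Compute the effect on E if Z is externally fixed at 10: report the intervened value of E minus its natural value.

Intervening sets Z = 10 and removes its equation (Z := |D - Y|).
E = |D - Z|  [with D=6, Z=10]  = 4
Without intervention: Y = D  [with D=6]  = 6; Z = |D - Y|  [with D=6, Y=6]  = 0; E = |D - Z|  [with D=6, Z=0]  = 6.
Change = 4 − 6 = -2.

-2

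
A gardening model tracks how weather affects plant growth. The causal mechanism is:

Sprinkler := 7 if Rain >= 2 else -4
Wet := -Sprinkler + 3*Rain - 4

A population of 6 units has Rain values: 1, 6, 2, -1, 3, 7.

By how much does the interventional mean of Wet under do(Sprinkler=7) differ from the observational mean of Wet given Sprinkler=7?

-4.5

do(Sprinkler=7) breaks Sprinkler's dependence on Rain. With Sprinkler=7 fixed, Wet across the units is -8, 7, -5, -14, -2, 10, mean -2.
Observing Sprinkler=7 restricts to units where Sprinkler's equation naturally yields 7: Rain ∈ {6, 2, 3, 7}. In that subpopulation Wet = 7, -5, -2, 10, mean 2.5.
Difference = -2 − 2.5 = -4.5.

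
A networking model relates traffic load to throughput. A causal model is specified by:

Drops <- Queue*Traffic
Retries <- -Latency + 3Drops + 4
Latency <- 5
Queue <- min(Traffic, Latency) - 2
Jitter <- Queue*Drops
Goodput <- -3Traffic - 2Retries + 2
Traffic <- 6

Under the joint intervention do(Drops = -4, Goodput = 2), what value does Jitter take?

The joint intervention fixes Drops = -4, Goodput = 2, removing each variable's own equation.
Queue = min(Traffic, Latency) - 2  [with Traffic=6, Latency=5]  = 3
Jitter = Queue*Drops  [with Queue=3, Drops=-4]  = -12

-12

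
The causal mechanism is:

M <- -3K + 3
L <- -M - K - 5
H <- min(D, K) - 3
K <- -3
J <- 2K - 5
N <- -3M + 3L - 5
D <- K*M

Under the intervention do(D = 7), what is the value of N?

The intervention breaks the incoming arrows to D: D <- K*M no longer applies, and D = 7.
No directed path runs from D to N, so N keeps its natural value.
M = -3K + 3  [with K=-3]  = 12
L = -M - K - 5  [with M=12, K=-3]  = -14
N = -3M + 3L - 5  [with M=12, L=-14]  = -83

-83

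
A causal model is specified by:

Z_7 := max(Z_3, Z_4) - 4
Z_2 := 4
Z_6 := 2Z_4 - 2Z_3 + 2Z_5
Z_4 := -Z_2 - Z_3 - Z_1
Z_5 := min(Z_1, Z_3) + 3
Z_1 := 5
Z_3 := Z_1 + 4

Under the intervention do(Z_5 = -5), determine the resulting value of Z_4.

-18

The intervention breaks the incoming arrows to Z_5: Z_5 := min(Z_1, Z_3) + 3 no longer applies, and Z_5 = -5.
Since Z_4 is not a descendant of the intervened variable, it is unaffected.
Z_3 = Z_1 + 4  [with Z_1=5]  = 9
Z_4 = -Z_2 - Z_3 - Z_1  [with Z_2=4, Z_3=9, Z_1=5]  = -18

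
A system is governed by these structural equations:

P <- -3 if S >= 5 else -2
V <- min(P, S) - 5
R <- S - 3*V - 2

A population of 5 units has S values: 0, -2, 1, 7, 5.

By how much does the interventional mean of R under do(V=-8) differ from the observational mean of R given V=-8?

-3.8

do(V=-8) breaks V's dependence on S. With V=-8 fixed, R across the units is 22, 20, 23, 29, 27, mean 24.2.
E[R|V=-8] averages over only the 2 units with V=-8 (S = 7, 5): R = 29, 27, mean 28.
Difference = 24.2 − 28 = -3.8.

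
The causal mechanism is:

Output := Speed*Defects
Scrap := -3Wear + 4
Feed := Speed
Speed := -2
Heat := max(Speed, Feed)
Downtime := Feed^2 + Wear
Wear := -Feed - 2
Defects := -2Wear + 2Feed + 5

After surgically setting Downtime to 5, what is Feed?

The intervention breaks the incoming arrows to Downtime: Downtime := Feed^2 + Wear no longer applies, and Downtime = 5.
Feed is not downstream of the intervention, so its value is determined by the original equations.
Feed = Speed  [with Speed=-2]  = -2

-2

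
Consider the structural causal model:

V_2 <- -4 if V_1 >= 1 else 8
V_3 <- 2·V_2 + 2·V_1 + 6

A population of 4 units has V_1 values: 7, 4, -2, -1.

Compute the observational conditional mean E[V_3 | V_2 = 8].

19

Observing V_2=8 restricts to units where V_2's equation naturally yields 8: V_1 ∈ {-2, -1}. In that subpopulation V_3 = 18, 20, mean 19.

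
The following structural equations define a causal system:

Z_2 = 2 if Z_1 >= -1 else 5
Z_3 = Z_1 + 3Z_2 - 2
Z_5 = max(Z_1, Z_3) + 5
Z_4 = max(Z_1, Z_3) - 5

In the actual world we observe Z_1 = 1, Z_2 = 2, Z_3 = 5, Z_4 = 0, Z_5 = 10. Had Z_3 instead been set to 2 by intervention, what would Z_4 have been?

-3

The intervention breaks the incoming arrows to Z_3: Z_3 = Z_1 + 3Z_2 - 2 no longer applies, and Z_3 = 2.
Z_4 = max(Z_1, Z_3) - 5  [with Z_1=1, Z_3=2]  = -3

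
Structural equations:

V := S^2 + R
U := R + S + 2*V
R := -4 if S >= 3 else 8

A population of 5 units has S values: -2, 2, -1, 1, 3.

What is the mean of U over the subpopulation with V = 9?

Observing V=9 restricts to units where V's equation naturally yields 9: S ∈ {-1, 1}. In that subpopulation U = 25, 27, mean 26.

26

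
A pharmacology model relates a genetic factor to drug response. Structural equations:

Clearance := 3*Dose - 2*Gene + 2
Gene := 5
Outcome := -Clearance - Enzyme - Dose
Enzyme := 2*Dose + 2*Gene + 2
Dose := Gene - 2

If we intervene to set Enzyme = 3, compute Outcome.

-7

do(Enzyme=3) replaces the equation Enzyme := 2*Dose + 2*Gene + 2 with the constant Enzyme = 3.
Dose = Gene - 2  [with Gene=5]  = 3
Clearance = 3*Dose - 2*Gene + 2  [with Dose=3, Gene=5]  = 1
Outcome = -Clearance - Enzyme - Dose  [with Clearance=1, Enzyme=3, Dose=3]  = -7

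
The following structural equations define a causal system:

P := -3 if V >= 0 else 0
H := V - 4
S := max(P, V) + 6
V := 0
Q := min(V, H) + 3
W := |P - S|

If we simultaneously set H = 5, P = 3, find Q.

3

Under do(H = 5, P = 3), each intervened variable's structural equation is replaced by its fixed value.
Q = min(V, H) + 3  [with V=0, H=5]  = 3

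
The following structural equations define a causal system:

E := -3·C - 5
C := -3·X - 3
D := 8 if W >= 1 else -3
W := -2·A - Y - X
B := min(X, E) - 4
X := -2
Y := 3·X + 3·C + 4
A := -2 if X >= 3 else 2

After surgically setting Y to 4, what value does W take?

Intervening sets Y = 4 and removes its equation (Y := 3·X + 3·C + 4).
A = -2 if X >= 3 else 2  [with X=-2]  = 2
W = -2·A - Y - X  [with A=2, Y=4, X=-2]  = -6

-6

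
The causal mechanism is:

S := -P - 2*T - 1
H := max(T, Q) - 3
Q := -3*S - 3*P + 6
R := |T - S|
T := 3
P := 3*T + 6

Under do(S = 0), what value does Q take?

The intervention breaks the incoming arrows to S: S := -P - 2*T - 1 no longer applies, and S = 0.
P = 3*T + 6  [with T=3]  = 15
Q = -3*S - 3*P + 6  [with S=0, P=15]  = -39

-39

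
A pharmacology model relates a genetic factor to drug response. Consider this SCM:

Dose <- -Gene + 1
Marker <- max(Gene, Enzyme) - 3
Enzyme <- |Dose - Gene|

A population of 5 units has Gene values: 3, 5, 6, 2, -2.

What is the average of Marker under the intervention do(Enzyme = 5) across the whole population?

2.2

The intervention sets Enzyme=5 in all 5 units regardless of Gene. Recomputing Marker per unit gives 2, 2, 3, 2, 2; average 2.2.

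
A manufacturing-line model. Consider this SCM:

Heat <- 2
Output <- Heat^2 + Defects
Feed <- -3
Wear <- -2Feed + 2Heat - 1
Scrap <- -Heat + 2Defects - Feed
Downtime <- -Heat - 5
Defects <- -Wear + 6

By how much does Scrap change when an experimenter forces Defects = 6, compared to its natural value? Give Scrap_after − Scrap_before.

Intervening sets Defects = 6 and removes its equation (Defects <- -Wear + 6).
Scrap = -Heat + 2Defects - Feed  [with Heat=2, Defects=6, Feed=-3]  = 13
Without intervention: Wear = -2Feed + 2Heat - 1  [with Feed=-3, Heat=2]  = 9; Defects = -Wear + 6  [with Wear=9]  = -3; Scrap = -Heat + 2Defects - Feed  [with Heat=2, Defects=-3, Feed=-3]  = -5.
Change = 13 − (-5) = 18.

18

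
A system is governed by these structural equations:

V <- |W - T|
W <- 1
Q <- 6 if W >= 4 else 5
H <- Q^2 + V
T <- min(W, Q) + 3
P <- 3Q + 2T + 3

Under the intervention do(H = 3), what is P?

26

The intervention breaks the incoming arrows to H: H <- Q^2 + V no longer applies, and H = 3.
Since P is not a descendant of the intervened variable, it is unaffected.
Q = 6 if W >= 4 else 5  [with W=1]  = 5
T = min(W, Q) + 3  [with W=1, Q=5]  = 4
P = 3Q + 2T + 3  [with Q=5, T=4]  = 26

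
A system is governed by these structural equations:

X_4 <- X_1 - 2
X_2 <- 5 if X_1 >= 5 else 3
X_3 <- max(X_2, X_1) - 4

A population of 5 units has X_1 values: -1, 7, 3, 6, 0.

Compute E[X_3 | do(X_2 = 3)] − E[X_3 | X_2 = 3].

1.4

Under do(X_2=3), X_2's equation is replaced by X_2=3 for every unit. Per-unit X_3: -1, 3, -1, 2, -1. Mean = 0.4.
Observing X_2=3 restricts to units where X_2's equation naturally yields 3: X_1 ∈ {-1, 3, 0}. In that subpopulation X_3 = -1, -1, -1, mean -1.
Difference = 0.4 − (-1) = 1.4.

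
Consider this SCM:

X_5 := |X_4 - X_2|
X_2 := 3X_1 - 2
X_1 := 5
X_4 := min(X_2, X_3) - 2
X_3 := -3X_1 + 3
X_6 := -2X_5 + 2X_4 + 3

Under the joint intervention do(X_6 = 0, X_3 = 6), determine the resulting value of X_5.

9

Under do(X_6 = 0, X_3 = 6), each intervened variable's structural equation is replaced by its fixed value.
X_2 = 3X_1 - 2  [with X_1=5]  = 13
X_4 = min(X_2, X_3) - 2  [with X_2=13, X_3=6]  = 4
X_5 = |X_4 - X_2|  [with X_4=4, X_2=13]  = 9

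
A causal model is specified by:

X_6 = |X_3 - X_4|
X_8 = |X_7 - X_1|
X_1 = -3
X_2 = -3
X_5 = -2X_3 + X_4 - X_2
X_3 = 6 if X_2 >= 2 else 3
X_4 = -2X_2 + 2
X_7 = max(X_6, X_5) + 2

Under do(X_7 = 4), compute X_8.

do(X_7=4) replaces the equation X_7 = max(X_6, X_5) + 2 with the constant X_7 = 4.
X_8 = |X_7 - X_1|  [with X_7=4, X_1=-3]  = 7

7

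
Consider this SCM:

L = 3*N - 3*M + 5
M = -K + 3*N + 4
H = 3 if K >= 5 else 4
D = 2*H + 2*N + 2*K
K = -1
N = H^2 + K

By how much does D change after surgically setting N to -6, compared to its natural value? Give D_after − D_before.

The intervention breaks the incoming arrows to N: N = H^2 + K no longer applies, and N = -6.
H = 3 if K >= 5 else 4  [with K=-1]  = 4
D = 2*H + 2*N + 2*K  [with H=4, N=-6, K=-1]  = -6
Without intervention: H = 3 if K >= 5 else 4  [with K=-1]  = 4; N = H^2 + K  [with H=4, K=-1]  = 15; D = 2*H + 2*N + 2*K  [with H=4, N=15, K=-1]  = 36.
Change = -6 − 36 = -42.

-42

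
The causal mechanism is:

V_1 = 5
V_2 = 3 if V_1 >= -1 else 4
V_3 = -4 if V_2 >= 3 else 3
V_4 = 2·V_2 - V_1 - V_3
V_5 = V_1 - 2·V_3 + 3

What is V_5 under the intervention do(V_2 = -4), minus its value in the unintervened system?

do(V_2=-4) replaces the equation V_2 = 3 if V_1 >= -1 else 4 with the constant V_2 = -4.
V_3 = -4 if V_2 >= 3 else 3  [with V_2=-4]  = 3
V_5 = V_1 - 2·V_3 + 3  [with V_1=5, V_3=3]  = 2
Without intervention: V_2 = 3 if V_1 >= -1 else 4  [with V_1=5]  = 3; V_3 = -4 if V_2 >= 3 else 3  [with V_2=3]  = -4; V_5 = V_1 - 2·V_3 + 3  [with V_1=5, V_3=-4]  = 16.
Change = 2 − 16 = -14.

-14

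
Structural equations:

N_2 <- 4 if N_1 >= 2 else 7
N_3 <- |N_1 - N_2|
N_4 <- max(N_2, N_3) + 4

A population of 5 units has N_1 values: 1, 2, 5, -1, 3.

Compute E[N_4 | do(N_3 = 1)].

9.2

Every unit gets N_3=1 under the intervention. N_4 values become 11, 8, 8, 11, 8; E[N_4|do(N_3=1)] = 9.2.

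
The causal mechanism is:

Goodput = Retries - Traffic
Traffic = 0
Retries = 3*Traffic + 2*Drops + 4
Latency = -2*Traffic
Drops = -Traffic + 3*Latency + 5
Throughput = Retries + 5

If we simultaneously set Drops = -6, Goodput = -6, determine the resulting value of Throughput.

-3

The joint intervention fixes Drops = -6, Goodput = -6, removing each variable's own equation.
Retries = 3*Traffic + 2*Drops + 4  [with Traffic=0, Drops=-6]  = -8
Throughput = Retries + 5  [with Retries=-8]  = -3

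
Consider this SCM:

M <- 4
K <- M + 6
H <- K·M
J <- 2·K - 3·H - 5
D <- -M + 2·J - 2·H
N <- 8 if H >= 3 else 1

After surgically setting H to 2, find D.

do(H=2) replaces the equation H <- K·M with the constant H = 2.
K = M + 6  [with M=4]  = 10
J = 2·K - 3·H - 5  [with K=10, H=2]  = 9
D = -M + 2·J - 2·H  [with M=4, J=9, H=2]  = 10

10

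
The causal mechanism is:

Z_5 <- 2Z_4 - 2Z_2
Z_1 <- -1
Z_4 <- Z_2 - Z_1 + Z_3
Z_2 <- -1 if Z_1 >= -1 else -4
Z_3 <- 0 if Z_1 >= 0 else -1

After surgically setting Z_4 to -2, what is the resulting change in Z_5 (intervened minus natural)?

-2

Intervening sets Z_4 = -2 and removes its equation (Z_4 <- Z_2 - Z_1 + Z_3).
Z_2 = -1 if Z_1 >= -1 else -4  [with Z_1=-1]  = -1
Z_5 = 2Z_4 - 2Z_2  [with Z_4=-2, Z_2=-1]  = -2
Without intervention: Z_2 = -1 if Z_1 >= -1 else -4  [with Z_1=-1]  = -1; Z_3 = 0 if Z_1 >= 0 else -1  [with Z_1=-1]  = -1; Z_4 = Z_2 - Z_1 + Z_3  [with Z_2=-1, Z_1=-1, Z_3=-1]  = -1; Z_5 = 2Z_4 - 2Z_2  [with Z_4=-1, Z_2=-1]  = 0.
Change = -2 − 0 = -2.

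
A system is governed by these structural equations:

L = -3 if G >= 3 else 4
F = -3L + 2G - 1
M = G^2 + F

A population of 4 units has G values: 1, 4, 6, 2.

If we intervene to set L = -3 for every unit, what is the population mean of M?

28.75

do(L=-3) breaks L's dependence on G. With L=-3 fixed, M across the units is 11, 32, 56, 16, mean 28.75.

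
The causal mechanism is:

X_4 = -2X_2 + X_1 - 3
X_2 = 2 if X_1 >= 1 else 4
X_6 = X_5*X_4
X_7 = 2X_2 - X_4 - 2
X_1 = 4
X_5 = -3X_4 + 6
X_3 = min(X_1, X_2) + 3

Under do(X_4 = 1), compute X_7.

The intervention breaks the incoming arrows to X_4: X_4 = -2X_2 + X_1 - 3 no longer applies, and X_4 = 1.
X_2 = 2 if X_1 >= 1 else 4  [with X_1=4]  = 2
X_7 = 2X_2 - X_4 - 2  [with X_2=2, X_4=1]  = 1

1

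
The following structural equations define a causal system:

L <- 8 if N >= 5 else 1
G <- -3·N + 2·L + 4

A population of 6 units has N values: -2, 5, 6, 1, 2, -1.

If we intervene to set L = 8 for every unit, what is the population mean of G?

Under do(L=8), L's equation is replaced by L=8 for every unit. Per-unit G: 26, 5, 2, 17, 14, 23. Mean = 14.5.

14.5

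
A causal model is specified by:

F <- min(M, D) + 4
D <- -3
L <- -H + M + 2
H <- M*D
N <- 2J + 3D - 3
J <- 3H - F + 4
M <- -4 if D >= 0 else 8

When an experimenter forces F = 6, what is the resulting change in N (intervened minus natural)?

The intervention breaks the incoming arrows to F: F <- min(M, D) + 4 no longer applies, and F = 6.
M = -4 if D >= 0 else 8  [with D=-3]  = 8
H = M*D  [with M=8, D=-3]  = -24
J = 3H - F + 4  [with H=-24, F=6]  = -74
N = 2J + 3D - 3  [with J=-74, D=-3]  = -160
Without intervention: M = -4 if D >= 0 else 8  [with D=-3]  = 8; F = min(M, D) + 4  [with M=8, D=-3]  = 1; H = M*D  [with M=8, D=-3]  = -24; J = 3H - F + 4  [with H=-24, F=1]  = -69; N = 2J + 3D - 3  [with J=-69, D=-3]  = -150.
Change = -160 − (-150) = -10.

-10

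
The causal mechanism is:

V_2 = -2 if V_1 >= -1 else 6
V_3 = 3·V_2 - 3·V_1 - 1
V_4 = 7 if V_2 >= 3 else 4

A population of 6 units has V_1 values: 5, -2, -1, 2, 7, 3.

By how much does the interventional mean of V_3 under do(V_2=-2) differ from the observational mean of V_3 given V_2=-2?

Every unit gets V_2=-2 under the intervention. V_3 values become -22, -1, -4, -13, -28, -16; E[V_3|do(V_2=-2)] = -14.
Observing V_2=-2 restricts to units where V_2's equation naturally yields -2: V_1 ∈ {5, -1, 2, 7, 3}. In that subpopulation V_3 = -22, -4, -13, -28, -16, mean -16.6.
Difference = -14 − (-16.6) = 2.6.

2.6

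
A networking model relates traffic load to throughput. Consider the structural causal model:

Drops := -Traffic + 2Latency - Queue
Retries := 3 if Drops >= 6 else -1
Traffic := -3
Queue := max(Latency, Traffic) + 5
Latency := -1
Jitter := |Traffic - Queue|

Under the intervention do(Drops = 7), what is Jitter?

Under do(Drops=7), the mechanism Drops := -Traffic + 2Latency - Queue is discarded; Drops is fixed at 7.
Since Jitter is not a descendant of the intervened variable, it is unaffected.
Queue = max(Latency, Traffic) + 5  [with Latency=-1, Traffic=-3]  = 4
Jitter = |Traffic - Queue|  [with Traffic=-3, Queue=4]  = 7

7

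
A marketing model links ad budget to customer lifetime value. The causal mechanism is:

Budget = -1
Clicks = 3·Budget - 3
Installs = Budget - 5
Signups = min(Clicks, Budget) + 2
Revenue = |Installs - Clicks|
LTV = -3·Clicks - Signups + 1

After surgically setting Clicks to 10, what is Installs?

-6

The intervention breaks the incoming arrows to Clicks: Clicks = 3·Budget - 3 no longer applies, and Clicks = 10.
Since Installs is not a descendant of the intervened variable, it is unaffected.
Installs = Budget - 5  [with Budget=-1]  = -6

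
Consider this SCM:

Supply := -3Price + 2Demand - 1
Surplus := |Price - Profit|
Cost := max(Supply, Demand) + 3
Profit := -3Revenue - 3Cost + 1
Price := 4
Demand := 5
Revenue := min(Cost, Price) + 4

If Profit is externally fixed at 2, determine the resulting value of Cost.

do(Profit=2) replaces the equation Profit := -3Revenue - 3Cost + 1 with the constant Profit = 2.
No directed path runs from Profit to Cost, so Cost keeps its natural value.
Supply = -3Price + 2Demand - 1  [with Price=4, Demand=5]  = -3
Cost = max(Supply, Demand) + 3  [with Supply=-3, Demand=5]  = 8

8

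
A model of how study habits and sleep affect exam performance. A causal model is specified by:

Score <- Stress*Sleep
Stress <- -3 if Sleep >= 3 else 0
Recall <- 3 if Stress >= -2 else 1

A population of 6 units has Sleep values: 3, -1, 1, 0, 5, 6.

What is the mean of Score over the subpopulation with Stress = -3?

-14

Conditioning on Stress=-3 selects the 3 unit(s) with Sleep ∈ {3, 5, 6}. Their Score values: -9, -15, -18. Mean = -14.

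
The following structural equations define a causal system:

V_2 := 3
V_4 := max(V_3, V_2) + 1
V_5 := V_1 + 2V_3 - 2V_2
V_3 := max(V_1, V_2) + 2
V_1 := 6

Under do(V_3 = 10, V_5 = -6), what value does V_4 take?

11

The joint intervention fixes V_3 = 10, V_5 = -6, removing each variable's own equation.
V_4 = max(V_3, V_2) + 1  [with V_3=10, V_2=3]  = 11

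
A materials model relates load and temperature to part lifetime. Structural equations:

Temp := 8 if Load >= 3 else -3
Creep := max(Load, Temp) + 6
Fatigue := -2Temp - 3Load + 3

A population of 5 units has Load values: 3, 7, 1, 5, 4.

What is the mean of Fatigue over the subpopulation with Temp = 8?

-27.25

Observing Temp=8 restricts to units where Temp's equation naturally yields 8: Load ∈ {3, 7, 5, 4}. In that subpopulation Fatigue = -22, -34, -28, -25, mean -27.25.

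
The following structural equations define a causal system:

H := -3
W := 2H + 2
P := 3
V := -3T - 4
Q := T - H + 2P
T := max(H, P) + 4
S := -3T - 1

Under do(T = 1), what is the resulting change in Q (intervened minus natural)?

-6

The intervention breaks the incoming arrows to T: T := max(H, P) + 4 no longer applies, and T = 1.
Q = T - H + 2P  [with T=1, H=-3, P=3]  = 10
Without intervention: T = max(H, P) + 4  [with H=-3, P=3]  = 7; Q = T - H + 2P  [with T=7, H=-3, P=3]  = 16.
Change = 10 − 16 = -6.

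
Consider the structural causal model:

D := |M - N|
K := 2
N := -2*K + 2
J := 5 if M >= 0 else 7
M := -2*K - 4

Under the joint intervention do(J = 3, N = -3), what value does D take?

Setting J = 3, N = -3 by intervention discards those variables' equations.
M = -2*K - 4  [with K=2]  = -8
D = |M - N|  [with M=-8, N=-3]  = 5

5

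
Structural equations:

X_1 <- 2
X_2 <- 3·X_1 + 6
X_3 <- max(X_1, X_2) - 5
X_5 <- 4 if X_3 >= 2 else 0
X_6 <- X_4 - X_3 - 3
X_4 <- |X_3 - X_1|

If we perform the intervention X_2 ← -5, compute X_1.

2

Under do(X_2=-5), the mechanism X_2 <- 3·X_1 + 6 is discarded; X_2 is fixed at -5.
X_1 is not downstream of the intervention, so its value is determined by the original equations.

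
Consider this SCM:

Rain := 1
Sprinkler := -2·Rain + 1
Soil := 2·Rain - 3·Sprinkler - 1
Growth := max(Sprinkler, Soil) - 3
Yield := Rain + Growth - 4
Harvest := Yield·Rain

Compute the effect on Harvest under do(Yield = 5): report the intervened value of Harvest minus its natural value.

The intervention breaks the incoming arrows to Yield: Yield := Rain + Growth - 4 no longer applies, and Yield = 5.
Harvest = Yield·Rain  [with Yield=5, Rain=1]  = 5
Without intervention: Sprinkler = -2·Rain + 1  [with Rain=1]  = -1; Soil = 2·Rain - 3·Sprinkler - 1  [with Rain=1, Sprinkler=-1]  = 4; Growth = max(Sprinkler, Soil) - 3  [with Sprinkler=-1, Soil=4]  = 1; Yield = Rain + Growth - 4  [with Rain=1, Growth=1]  = -2; Harvest = Yield·Rain  [with Yield=-2, Rain=1]  = -2.
Change = 5 − (-2) = 7.

7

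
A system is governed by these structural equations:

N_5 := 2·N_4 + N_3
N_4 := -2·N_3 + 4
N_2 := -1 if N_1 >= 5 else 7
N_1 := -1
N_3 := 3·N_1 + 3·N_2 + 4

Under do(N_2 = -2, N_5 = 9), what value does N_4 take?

14

The joint intervention fixes N_2 = -2, N_5 = 9, removing each variable's own equation.
N_3 = 3·N_1 + 3·N_2 + 4  [with N_1=-1, N_2=-2]  = -5
N_4 = -2·N_3 + 4  [with N_3=-5]  = 14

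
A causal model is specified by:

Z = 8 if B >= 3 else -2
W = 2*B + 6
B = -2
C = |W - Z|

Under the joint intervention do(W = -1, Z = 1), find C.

Setting W = -1, Z = 1 by intervention discards those variables' equations.
C = |W - Z|  [with W=-1, Z=1]  = 2

2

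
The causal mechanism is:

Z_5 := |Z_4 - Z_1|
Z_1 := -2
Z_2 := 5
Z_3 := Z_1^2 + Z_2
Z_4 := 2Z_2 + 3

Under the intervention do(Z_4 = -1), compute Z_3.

Under do(Z_4=-1), the mechanism Z_4 := 2Z_2 + 3 is discarded; Z_4 is fixed at -1.
Since Z_3 is not a descendant of the intervened variable, it is unaffected.
Z_3 = Z_1^2 + Z_2  [with Z_1=-2, Z_2=5]  = 9

9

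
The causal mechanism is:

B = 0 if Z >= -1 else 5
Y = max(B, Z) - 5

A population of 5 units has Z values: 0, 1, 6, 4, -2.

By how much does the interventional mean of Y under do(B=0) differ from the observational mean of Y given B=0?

do(B=0) breaks B's dependence on Z. With B=0 fixed, Y across the units is -5, -4, 1, -1, -5, mean -2.8.
E[Y|B=0] averages over only the 4 units with B=0 (Z = 0, 1, 6, 4): Y = -5, -4, 1, -1, mean -2.25.
Difference = -2.8 − (-2.25) = -0.55.

-0.55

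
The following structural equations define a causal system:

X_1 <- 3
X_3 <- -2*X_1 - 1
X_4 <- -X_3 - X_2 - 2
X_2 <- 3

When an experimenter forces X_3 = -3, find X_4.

-2

The intervention breaks the incoming arrows to X_3: X_3 <- -2*X_1 - 1 no longer applies, and X_3 = -3.
X_4 = -X_3 - X_2 - 2  [with X_3=-3, X_2=3]  = -2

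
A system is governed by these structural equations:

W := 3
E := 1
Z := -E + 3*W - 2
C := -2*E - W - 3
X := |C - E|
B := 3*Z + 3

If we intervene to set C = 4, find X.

Intervening sets C = 4 and removes its equation (C := -2*E - W - 3).
X = |C - E|  [with C=4, E=1]  = 3

3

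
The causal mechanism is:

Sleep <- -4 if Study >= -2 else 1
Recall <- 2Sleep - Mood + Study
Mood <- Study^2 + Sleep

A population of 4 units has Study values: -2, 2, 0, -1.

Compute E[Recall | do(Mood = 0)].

The intervention sets Mood=0 in all 4 units regardless of Study. Recomputing Recall per unit gives -10, -6, -8, -9; average -8.25.

-8.25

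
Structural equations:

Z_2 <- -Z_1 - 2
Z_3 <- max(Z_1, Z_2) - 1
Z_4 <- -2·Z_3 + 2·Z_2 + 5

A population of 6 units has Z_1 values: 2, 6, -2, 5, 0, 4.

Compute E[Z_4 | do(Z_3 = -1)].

-2

The intervention sets Z_3=-1 in all 6 units regardless of Z_1. Recomputing Z_4 per unit gives -1, -9, 7, -7, 3, -5; average -2.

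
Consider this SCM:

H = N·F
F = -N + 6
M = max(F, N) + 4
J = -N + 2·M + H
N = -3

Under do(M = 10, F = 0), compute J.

23

The joint intervention fixes M = 10, F = 0, removing each variable's own equation.
H = N·F  [with N=-3, F=0]  = 0
J = -N + 2·M + H  [with N=-3, M=10, H=0]  = 23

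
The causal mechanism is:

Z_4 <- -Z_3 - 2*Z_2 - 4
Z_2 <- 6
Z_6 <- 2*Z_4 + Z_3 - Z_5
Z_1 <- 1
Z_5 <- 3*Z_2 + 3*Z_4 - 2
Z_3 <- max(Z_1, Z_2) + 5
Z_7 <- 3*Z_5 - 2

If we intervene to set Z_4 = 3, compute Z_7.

73

The intervention breaks the incoming arrows to Z_4: Z_4 <- -Z_3 - 2*Z_2 - 4 no longer applies, and Z_4 = 3.
Z_5 = 3*Z_2 + 3*Z_4 - 2  [with Z_2=6, Z_4=3]  = 25
Z_7 = 3*Z_5 - 2  [with Z_5=25]  = 73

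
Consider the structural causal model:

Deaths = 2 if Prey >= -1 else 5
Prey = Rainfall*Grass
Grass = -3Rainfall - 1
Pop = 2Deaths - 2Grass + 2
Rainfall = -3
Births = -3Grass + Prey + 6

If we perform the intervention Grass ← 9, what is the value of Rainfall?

-3

Under do(Grass=9), the mechanism Grass = -3Rainfall - 1 is discarded; Grass is fixed at 9.
Rainfall is not downstream of the intervention, so its value is determined by the original equations.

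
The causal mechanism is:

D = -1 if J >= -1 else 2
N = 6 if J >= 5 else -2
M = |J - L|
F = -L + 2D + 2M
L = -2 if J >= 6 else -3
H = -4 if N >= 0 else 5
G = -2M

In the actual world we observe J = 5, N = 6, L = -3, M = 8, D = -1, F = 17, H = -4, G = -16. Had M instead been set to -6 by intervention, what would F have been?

-11

Under do(M=-6), the mechanism M = |J - L| is discarded; M is fixed at -6.
L = -2 if J >= 6 else -3  [with J=5]  = -3
D = -1 if J >= -1 else 2  [with J=5]  = -1
F = -L + 2D + 2M  [with L=-3, D=-1, M=-6]  = -11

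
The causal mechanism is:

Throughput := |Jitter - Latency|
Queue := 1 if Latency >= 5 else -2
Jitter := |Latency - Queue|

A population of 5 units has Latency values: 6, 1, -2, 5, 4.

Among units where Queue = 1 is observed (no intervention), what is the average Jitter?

4.5

E[Jitter|Queue=1] averages over only the 2 units with Queue=1 (Latency = 6, 5): Jitter = 5, 4, mean 4.5.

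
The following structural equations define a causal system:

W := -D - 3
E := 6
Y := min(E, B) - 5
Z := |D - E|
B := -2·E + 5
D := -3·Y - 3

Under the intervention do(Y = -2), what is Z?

do(Y=-2) replaces the equation Y := min(E, B) - 5 with the constant Y = -2.
D = -3·Y - 3  [with Y=-2]  = 3
Z = |D - E|  [with D=3, E=6]  = 3

3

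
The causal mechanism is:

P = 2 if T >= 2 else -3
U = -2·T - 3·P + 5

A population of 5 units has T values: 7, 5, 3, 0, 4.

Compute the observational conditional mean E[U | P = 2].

Observing P=2 restricts to units where P's equation naturally yields 2: T ∈ {7, 5, 3, 4}. In that subpopulation U = -15, -11, -7, -9, mean -10.5.

-10.5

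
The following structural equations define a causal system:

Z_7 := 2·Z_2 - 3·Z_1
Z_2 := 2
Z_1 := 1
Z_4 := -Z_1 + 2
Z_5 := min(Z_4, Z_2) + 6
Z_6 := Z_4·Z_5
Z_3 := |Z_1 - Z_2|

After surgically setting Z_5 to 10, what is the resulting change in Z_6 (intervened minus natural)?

The intervention breaks the incoming arrows to Z_5: Z_5 := min(Z_4, Z_2) + 6 no longer applies, and Z_5 = 10.
Z_4 = -Z_1 + 2  [with Z_1=1]  = 1
Z_6 = Z_4·Z_5  [with Z_4=1, Z_5=10]  = 10
Without intervention: Z_4 = -Z_1 + 2  [with Z_1=1]  = 1; Z_5 = min(Z_4, Z_2) + 6  [with Z_4=1, Z_2=2]  = 7; Z_6 = Z_4·Z_5  [with Z_4=1, Z_5=7]  = 7.
Change = 10 − 7 = 3.

3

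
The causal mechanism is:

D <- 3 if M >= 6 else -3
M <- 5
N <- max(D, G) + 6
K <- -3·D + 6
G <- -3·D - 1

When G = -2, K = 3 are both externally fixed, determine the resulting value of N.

4

The joint intervention fixes G = -2, K = 3, removing each variable's own equation.
D = 3 if M >= 6 else -3  [with M=5]  = -3
N = max(D, G) + 6  [with D=-3, G=-2]  = 4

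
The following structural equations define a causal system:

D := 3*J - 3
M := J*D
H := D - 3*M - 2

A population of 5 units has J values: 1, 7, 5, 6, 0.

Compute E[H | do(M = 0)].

do(M=0) breaks M's dependence on J. With M=0 fixed, H across the units is -2, 16, 10, 13, -5, mean 6.4.

6.4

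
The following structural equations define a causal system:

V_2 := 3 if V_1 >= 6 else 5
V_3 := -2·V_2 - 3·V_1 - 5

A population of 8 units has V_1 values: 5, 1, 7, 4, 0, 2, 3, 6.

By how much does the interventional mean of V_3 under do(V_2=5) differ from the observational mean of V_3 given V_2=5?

-3

do(V_2=5) breaks V_2's dependence on V_1. With V_2=5 fixed, V_3 across the units is -30, -18, -36, -27, -15, -21, -24, -33, mean -25.5.
Conditioning on V_2=5 selects the 6 unit(s) with V_1 ∈ {5, 1, 4, 0, 2, 3}. Their V_3 values: -30, -18, -27, -15, -21, -24. Mean = -22.5.
Difference = -25.5 − (-22.5) = -3.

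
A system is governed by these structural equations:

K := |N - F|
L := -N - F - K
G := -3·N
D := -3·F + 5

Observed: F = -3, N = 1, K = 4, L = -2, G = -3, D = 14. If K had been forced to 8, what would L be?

The intervention breaks the incoming arrows to K: K := |N - F| no longer applies, and K = 8.
L = -N - F - K  [with N=1, F=-3, K=8]  = -6

-6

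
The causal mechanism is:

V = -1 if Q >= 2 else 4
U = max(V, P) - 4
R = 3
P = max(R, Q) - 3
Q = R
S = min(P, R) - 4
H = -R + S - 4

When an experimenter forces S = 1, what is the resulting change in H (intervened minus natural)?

5

Intervening sets S = 1 and removes its equation (S = min(P, R) - 4).
H = -R + S - 4  [with R=3, S=1]  = -6
Without intervention: Q = R  [with R=3]  = 3; P = max(R, Q) - 3  [with R=3, Q=3]  = 0; S = min(P, R) - 4  [with P=0, R=3]  = -4; H = -R + S - 4  [with R=3, S=-4]  = -11.
Change = -6 − (-11) = 5.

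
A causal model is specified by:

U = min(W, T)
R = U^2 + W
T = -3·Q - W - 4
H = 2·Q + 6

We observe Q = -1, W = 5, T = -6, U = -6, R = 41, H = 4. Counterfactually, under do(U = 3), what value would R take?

14

Intervening sets U = 3 and removes its equation (U = min(W, T)).
R = U^2 + W  [with U=3, W=5]  = 14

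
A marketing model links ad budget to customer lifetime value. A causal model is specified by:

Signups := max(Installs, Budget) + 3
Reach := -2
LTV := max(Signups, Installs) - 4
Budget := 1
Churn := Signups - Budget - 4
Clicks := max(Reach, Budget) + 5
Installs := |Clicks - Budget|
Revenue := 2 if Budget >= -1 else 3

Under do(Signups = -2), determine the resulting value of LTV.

do(Signups=-2) replaces the equation Signups := max(Installs, Budget) + 3 with the constant Signups = -2.
Clicks = max(Reach, Budget) + 5  [with Reach=-2, Budget=1]  = 6
Installs = |Clicks - Budget|  [with Clicks=6, Budget=1]  = 5
LTV = max(Signups, Installs) - 4  [with Signups=-2, Installs=5]  = 1

1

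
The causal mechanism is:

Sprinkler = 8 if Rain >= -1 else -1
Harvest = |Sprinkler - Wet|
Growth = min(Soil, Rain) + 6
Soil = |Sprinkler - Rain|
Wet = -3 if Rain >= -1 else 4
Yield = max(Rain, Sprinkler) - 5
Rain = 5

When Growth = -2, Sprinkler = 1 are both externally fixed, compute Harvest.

Setting Growth = -2, Sprinkler = 1 by intervention discards those variables' equations.
Wet = -3 if Rain >= -1 else 4  [with Rain=5]  = -3
Harvest = |Sprinkler - Wet|  [with Sprinkler=1, Wet=-3]  = 4

4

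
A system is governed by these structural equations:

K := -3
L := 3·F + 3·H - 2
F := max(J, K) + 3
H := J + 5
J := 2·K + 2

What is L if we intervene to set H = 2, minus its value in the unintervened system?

Intervening sets H = 2 and removes its equation (H := J + 5).
J = 2·K + 2  [with K=-3]  = -4
F = max(J, K) + 3  [with J=-4, K=-3]  = 0
L = 3·F + 3·H - 2  [with F=0, H=2]  = 4
Without intervention: J = 2·K + 2  [with K=-3]  = -4; F = max(J, K) + 3  [with J=-4, K=-3]  = 0; H = J + 5  [with J=-4]  = 1; L = 3·F + 3·H - 2  [with F=0, H=1]  = 1.
Change = 4 − 1 = 3.

3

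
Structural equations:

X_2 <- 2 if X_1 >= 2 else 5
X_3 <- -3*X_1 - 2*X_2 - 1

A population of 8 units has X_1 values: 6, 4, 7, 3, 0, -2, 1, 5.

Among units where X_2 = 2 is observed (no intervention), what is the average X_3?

E[X_3|X_2=2] averages over only the 5 units with X_2=2 (X_1 = 6, 4, 7, 3, 5): X_3 = -23, -17, -26, -14, -20, mean -20.

-20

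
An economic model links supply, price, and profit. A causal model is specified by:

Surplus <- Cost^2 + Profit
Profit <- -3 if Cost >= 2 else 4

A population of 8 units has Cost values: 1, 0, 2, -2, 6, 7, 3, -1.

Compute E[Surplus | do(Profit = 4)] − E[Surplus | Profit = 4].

Under do(Profit=4), Profit's equation is replaced by Profit=4 for every unit. Per-unit Surplus: 5, 4, 8, 8, 40, 53, 13, 5. Mean = 17.
Conditioning on Profit=4 selects the 4 unit(s) with Cost ∈ {1, 0, -2, -1}. Their Surplus values: 5, 4, 8, 5. Mean = 5.5.
Difference = 17 − 5.5 = 11.5.

11.5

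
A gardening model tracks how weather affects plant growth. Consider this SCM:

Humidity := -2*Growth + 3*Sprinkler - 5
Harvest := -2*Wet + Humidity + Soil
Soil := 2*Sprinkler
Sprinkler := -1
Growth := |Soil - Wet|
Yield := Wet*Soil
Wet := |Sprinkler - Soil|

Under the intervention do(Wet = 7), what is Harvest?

The intervention breaks the incoming arrows to Wet: Wet := |Sprinkler - Soil| no longer applies, and Wet = 7.
Soil = 2*Sprinkler  [with Sprinkler=-1]  = -2
Growth = |Soil - Wet|  [with Soil=-2, Wet=7]  = 9
Humidity = -2*Growth + 3*Sprinkler - 5  [with Growth=9, Sprinkler=-1]  = -26
Harvest = -2*Wet + Humidity + Soil  [with Wet=7, Humidity=-26, Soil=-2]  = -42

-42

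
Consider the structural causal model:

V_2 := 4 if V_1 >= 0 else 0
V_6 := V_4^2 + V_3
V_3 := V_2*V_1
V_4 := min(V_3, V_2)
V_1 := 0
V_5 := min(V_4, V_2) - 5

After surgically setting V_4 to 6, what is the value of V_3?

0

Under do(V_4=6), the mechanism V_4 := min(V_3, V_2) is discarded; V_4 is fixed at 6.
Since V_3 is not a descendant of the intervened variable, it is unaffected.
V_2 = 4 if V_1 >= 0 else 0  [with V_1=0]  = 4
V_3 = V_2*V_1  [with V_2=4, V_1=0]  = 0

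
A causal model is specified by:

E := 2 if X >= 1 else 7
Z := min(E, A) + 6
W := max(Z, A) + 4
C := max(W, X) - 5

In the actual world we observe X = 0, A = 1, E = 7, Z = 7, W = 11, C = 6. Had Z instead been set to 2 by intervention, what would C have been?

1

Under do(Z=2), the mechanism Z := min(E, A) + 6 is discarded; Z is fixed at 2.
W = max(Z, A) + 4  [with Z=2, A=1]  = 6
C = max(W, X) - 5  [with W=6, X=0]  = 1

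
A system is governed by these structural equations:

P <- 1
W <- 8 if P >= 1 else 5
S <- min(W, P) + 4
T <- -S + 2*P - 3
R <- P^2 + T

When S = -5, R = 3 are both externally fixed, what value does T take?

4

The joint intervention fixes S = -5, R = 3, removing each variable's own equation.
T = -S + 2*P - 3  [with S=-5, P=1]  = 4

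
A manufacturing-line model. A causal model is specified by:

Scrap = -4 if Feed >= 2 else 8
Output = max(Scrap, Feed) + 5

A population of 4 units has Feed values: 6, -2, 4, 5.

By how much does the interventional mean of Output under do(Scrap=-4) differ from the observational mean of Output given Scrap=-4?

-1.75

Every unit gets Scrap=-4 under the intervention. Output values become 11, 3, 9, 10; E[Output|do(Scrap=-4)] = 8.25.
Conditioning on Scrap=-4 selects the 3 unit(s) with Feed ∈ {6, 4, 5}. Their Output values: 11, 9, 10. Mean = 10.
Difference = 8.25 − 10 = -1.75.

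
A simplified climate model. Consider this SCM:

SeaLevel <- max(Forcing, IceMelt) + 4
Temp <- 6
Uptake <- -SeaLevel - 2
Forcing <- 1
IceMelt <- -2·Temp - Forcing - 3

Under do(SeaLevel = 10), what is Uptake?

-12

Intervening sets SeaLevel = 10 and removes its equation (SeaLevel <- max(Forcing, IceMelt) + 4).
Uptake = -SeaLevel - 2  [with SeaLevel=10]  = -12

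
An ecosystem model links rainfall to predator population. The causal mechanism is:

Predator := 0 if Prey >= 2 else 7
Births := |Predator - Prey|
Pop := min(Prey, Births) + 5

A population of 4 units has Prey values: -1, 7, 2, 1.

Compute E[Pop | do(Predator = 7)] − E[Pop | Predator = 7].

Every unit gets Predator=7 under the intervention. Pop values become 4, 5, 7, 6; E[Pop|do(Predator=7)] = 5.5.
Observing Predator=7 restricts to units where Predator's equation naturally yields 7: Prey ∈ {-1, 1}. In that subpopulation Pop = 4, 6, mean 5.
Difference = 5.5 − 5 = 0.5.

0.5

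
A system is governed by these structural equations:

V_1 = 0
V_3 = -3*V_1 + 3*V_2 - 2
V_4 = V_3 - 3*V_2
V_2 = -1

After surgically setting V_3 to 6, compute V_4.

9

The intervention breaks the incoming arrows to V_3: V_3 = -3*V_1 + 3*V_2 - 2 no longer applies, and V_3 = 6.
V_4 = V_3 - 3*V_2  [with V_3=6, V_2=-1]  = 9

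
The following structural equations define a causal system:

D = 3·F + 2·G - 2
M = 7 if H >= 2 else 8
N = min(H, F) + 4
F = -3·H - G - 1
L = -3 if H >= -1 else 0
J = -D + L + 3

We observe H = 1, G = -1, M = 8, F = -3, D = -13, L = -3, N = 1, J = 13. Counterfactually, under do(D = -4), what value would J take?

do(D=-4) replaces the equation D = 3·F + 2·G - 2 with the constant D = -4.
L = -3 if H >= -1 else 0  [with H=1]  = -3
J = -D + L + 3  [with D=-4, L=-3]  = 4

4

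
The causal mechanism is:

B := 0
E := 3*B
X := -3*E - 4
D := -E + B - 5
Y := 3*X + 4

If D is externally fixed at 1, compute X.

Under do(D=1), the mechanism D := -E + B - 5 is discarded; D is fixed at 1.
Since X is not a descendant of the intervened variable, it is unaffected.
E = 3*B  [with B=0]  = 0
X = -3*E - 4  [with E=0]  = -4

-4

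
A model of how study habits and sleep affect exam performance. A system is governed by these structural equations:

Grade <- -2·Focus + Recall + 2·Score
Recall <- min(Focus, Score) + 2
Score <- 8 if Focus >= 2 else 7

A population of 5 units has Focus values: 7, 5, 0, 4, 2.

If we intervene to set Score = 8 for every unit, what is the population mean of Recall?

Under do(Score=8), Score's equation is replaced by Score=8 for every unit. Per-unit Recall: 9, 7, 2, 6, 4. Mean = 5.6.

5.6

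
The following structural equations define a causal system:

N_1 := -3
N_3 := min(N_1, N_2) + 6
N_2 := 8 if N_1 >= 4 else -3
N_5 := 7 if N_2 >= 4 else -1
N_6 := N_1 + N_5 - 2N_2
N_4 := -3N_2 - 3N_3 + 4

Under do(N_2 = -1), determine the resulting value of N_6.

-2

Under do(N_2=-1), the mechanism N_2 := 8 if N_1 >= 4 else -3 is discarded; N_2 is fixed at -1.
N_5 = 7 if N_2 >= 4 else -1  [with N_2=-1]  = -1
N_6 = N_1 + N_5 - 2N_2  [with N_1=-3, N_5=-1, N_2=-1]  = -2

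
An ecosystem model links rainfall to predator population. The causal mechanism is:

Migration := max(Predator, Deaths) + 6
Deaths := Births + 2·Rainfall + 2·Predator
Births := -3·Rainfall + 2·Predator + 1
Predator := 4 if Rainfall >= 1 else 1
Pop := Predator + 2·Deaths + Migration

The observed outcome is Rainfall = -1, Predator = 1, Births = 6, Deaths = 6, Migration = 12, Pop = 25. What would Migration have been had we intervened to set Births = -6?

7

do(Births=-6) replaces the equation Births := -3·Rainfall + 2·Predator + 1 with the constant Births = -6.
Predator = 4 if Rainfall >= 1 else 1  [with Rainfall=-1]  = 1
Deaths = Births + 2·Rainfall + 2·Predator  [with Births=-6, Rainfall=-1, Predator=1]  = -6
Migration = max(Predator, Deaths) + 6  [with Predator=1, Deaths=-6]  = 7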